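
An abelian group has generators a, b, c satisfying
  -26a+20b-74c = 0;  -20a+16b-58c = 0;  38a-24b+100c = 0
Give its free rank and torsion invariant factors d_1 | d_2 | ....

rank_ℚ(R)=3; free=3−3=0
SNF(R) diag = [2, 2, 4] → torsion [2, 2, 4]

Answer: M ≅ ℤ/2 ⊕ ℤ/2 ⊕ ℤ/4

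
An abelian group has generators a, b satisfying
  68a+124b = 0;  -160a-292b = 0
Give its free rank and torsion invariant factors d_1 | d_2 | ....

Answer: M ≅ ℤ/4 ⊕ ℤ/4

Derivation:
rank_ℚ(R)=2; free=2−2=0
SNF(R) diag = [4, 4] → torsion [4, 4]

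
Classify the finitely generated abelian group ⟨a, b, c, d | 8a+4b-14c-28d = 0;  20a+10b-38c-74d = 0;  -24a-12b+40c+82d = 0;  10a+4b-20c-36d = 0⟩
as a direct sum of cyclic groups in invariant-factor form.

Answer: M ≅ ℤ/2 ⊕ ℤ/2 ⊕ ℤ/2 ⊕ ℤ/2

Derivation:
rank_ℚ(R)=4; free=4−4=0
SNF(R) diag = [2, 2, 2, 2] → torsion [2, 2, 2, 2]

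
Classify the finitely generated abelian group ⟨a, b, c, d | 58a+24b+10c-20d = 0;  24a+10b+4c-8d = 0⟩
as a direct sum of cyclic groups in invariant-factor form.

rank_ℚ(R)=2; free=4−2=2
SNF(R) diag = [2, 2] → torsion [2, 2]

Answer: M ≅ ℤ^2 ⊕ ℤ/2 ⊕ ℤ/2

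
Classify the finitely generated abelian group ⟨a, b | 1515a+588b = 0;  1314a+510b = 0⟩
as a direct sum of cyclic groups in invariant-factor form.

Answer: M ≅ ℤ/3 ⊕ ℤ/6

Derivation:
rank_ℚ(R)=2; free=2−2=0
SNF(R) diag = [3, 6] → torsion [3, 6]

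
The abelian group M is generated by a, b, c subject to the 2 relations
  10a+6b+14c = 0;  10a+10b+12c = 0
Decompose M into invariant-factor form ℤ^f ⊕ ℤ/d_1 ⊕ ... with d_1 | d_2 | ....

Answer: M ≅ ℤ^1 ⊕ ℤ/2 ⊕ ℤ/2

Derivation:
rank_ℚ(R)=2; free=3−2=1
SNF(R) diag = [2, 2] → torsion [2, 2]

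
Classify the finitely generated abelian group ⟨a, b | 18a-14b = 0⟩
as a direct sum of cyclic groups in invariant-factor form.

rank_ℚ(R)=1; free=2−1=1
SNF(R) diag = [2] → torsion [2]

Answer: M ≅ ℤ^1 ⊕ ℤ/2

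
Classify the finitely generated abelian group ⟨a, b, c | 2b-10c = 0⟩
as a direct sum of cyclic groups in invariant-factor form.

Answer: M ≅ ℤ^2 ⊕ ℤ/2

Derivation:
rank_ℚ(R)=1; free=3−1=2
SNF(R) diag = [2] → torsion [2]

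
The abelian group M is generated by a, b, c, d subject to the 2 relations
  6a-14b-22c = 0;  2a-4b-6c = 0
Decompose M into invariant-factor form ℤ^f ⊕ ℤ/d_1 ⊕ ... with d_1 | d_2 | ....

rank_ℚ(R)=2; free=4−2=2
SNF(R) diag = [2, 2] → torsion [2, 2]

Answer: M ≅ ℤ^2 ⊕ ℤ/2 ⊕ ℤ/2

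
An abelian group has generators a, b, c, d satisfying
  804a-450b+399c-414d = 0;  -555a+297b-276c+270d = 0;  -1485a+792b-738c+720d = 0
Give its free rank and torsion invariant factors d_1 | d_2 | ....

Answer: M ≅ ℤ^1 ⊕ ℤ/3 ⊕ ℤ/9 ⊕ ℤ/27

Derivation:
rank_ℚ(R)=3; free=4−3=1
SNF(R) diag = [3, 9, 27] → torsion [3, 9, 27]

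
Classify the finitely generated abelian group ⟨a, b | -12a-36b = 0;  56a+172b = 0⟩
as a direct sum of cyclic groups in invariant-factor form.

rank_ℚ(R)=2; free=2−2=0
SNF(R) diag = [4, 12] → torsion [4, 12]

Answer: M ≅ ℤ/4 ⊕ ℤ/12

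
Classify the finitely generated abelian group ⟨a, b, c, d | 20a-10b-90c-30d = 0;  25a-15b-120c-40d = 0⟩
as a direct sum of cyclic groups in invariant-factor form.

Answer: M ≅ ℤ^2 ⊕ ℤ/5 ⊕ ℤ/10

Derivation:
rank_ℚ(R)=2; free=4−2=2
SNF(R) diag = [5, 10] → torsion [5, 10]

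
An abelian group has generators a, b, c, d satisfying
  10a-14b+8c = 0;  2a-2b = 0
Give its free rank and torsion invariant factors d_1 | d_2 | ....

Answer: M ≅ ℤ^2 ⊕ ℤ/2 ⊕ ℤ/4

Derivation:
rank_ℚ(R)=2; free=4−2=2
SNF(R) diag = [2, 4] → torsion [2, 4]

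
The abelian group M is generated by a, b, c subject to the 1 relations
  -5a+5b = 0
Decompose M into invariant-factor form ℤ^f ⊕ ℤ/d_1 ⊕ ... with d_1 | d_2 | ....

rank_ℚ(R)=1; free=3−1=2
SNF(R) diag = [5] → torsion [5]

Answer: M ≅ ℤ^2 ⊕ ℤ/5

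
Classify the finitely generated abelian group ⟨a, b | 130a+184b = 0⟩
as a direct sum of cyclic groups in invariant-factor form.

Answer: M ≅ ℤ^1 ⊕ ℤ/2

Derivation:
rank_ℚ(R)=1; free=2−1=1
SNF(R) diag = [2] → torsion [2]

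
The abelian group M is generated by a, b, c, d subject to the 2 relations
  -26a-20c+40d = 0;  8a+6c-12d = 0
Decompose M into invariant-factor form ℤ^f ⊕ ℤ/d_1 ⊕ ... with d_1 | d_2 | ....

Answer: M ≅ ℤ^2 ⊕ ℤ/2 ⊕ ℤ/2

Derivation:
rank_ℚ(R)=2; free=4−2=2
SNF(R) diag = [2, 2] → torsion [2, 2]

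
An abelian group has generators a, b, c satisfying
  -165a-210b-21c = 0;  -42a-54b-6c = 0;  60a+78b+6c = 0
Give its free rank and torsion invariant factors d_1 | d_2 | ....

rank_ℚ(R)=3; free=3−3=0
SNF(R) diag = [3, 6, 18] → torsion [3, 6, 18]

Answer: M ≅ ℤ/3 ⊕ ℤ/6 ⊕ ℤ/18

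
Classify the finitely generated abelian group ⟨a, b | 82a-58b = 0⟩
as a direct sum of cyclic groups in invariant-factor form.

Answer: M ≅ ℤ^1 ⊕ ℤ/2

Derivation:
rank_ℚ(R)=1; free=2−1=1
SNF(R) diag = [2] → torsion [2]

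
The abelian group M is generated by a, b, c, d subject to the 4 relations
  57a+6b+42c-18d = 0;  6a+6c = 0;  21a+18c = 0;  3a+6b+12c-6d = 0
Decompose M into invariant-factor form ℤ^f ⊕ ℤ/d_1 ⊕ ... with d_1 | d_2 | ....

rank_ℚ(R)=4; free=4−4=0
SNF(R) diag = [3, 6, 6, 12] → torsion [3, 6, 6, 12]

Answer: M ≅ ℤ/3 ⊕ ℤ/6 ⊕ ℤ/6 ⊕ ℤ/12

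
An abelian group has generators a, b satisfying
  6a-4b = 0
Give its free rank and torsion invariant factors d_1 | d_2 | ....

Answer: M ≅ ℤ^1 ⊕ ℤ/2

Derivation:
rank_ℚ(R)=1; free=2−1=1
SNF(R) diag = [2] → torsion [2]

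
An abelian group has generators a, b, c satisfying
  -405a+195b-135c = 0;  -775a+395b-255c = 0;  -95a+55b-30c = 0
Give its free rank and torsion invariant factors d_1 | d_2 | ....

Answer: M ≅ ℤ/5 ⊕ ℤ/15 ⊕ ℤ/30

Derivation:
rank_ℚ(R)=3; free=3−3=0
SNF(R) diag = [5, 15, 30] → torsion [5, 15, 30]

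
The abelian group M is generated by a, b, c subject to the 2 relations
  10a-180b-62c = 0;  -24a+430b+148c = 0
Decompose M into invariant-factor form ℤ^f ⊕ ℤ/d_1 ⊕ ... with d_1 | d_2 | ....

rank_ℚ(R)=2; free=3−2=1
SNF(R) diag = [2, 2] → torsion [2, 2]

Answer: M ≅ ℤ^1 ⊕ ℤ/2 ⊕ ℤ/2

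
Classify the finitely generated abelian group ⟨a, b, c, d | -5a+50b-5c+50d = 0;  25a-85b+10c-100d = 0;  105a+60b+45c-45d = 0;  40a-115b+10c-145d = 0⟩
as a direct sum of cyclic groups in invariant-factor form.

rank_ℚ(R)=4; free=4−4=0
SNF(R) diag = [5, 15, 45, 45] → torsion [5, 15, 45, 45]

Answer: M ≅ ℤ/5 ⊕ ℤ/15 ⊕ ℤ/45 ⊕ ℤ/45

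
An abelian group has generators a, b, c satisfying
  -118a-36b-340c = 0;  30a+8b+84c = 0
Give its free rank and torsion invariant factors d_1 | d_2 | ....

rank_ℚ(R)=2; free=3−2=1
SNF(R) diag = [2, 4] → torsion [2, 4]

Answer: M ≅ ℤ^1 ⊕ ℤ/2 ⊕ ℤ/4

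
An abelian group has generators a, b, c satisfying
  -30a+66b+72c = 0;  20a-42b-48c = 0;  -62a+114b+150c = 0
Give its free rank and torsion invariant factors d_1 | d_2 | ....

rank_ℚ(R)=3; free=3−3=0
SNF(R) diag = [2, 6, 6] → torsion [2, 6, 6]

Answer: M ≅ ℤ/2 ⊕ ℤ/6 ⊕ ℤ/6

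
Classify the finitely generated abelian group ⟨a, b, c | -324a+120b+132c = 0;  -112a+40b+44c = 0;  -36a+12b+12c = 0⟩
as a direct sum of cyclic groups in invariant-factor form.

Answer: M ≅ ℤ/4 ⊕ ℤ/12 ⊕ ℤ/12

Derivation:
rank_ℚ(R)=3; free=3−3=0
SNF(R) diag = [4, 12, 12] → torsion [4, 12, 12]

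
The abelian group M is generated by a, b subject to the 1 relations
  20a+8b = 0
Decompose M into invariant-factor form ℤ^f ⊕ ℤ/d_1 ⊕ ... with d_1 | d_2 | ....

Answer: M ≅ ℤ^1 ⊕ ℤ/4

Derivation:
rank_ℚ(R)=1; free=2−1=1
SNF(R) diag = [4] → torsion [4]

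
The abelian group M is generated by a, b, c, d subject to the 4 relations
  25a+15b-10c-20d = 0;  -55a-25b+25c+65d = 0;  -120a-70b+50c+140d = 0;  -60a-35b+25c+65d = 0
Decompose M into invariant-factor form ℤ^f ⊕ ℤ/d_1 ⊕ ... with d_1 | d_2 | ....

Answer: M ≅ ℤ/5 ⊕ ℤ/5 ⊕ ℤ/5 ⊕ ℤ/10

Derivation:
rank_ℚ(R)=4; free=4−4=0
SNF(R) diag = [5, 5, 5, 10] → torsion [5, 5, 5, 10]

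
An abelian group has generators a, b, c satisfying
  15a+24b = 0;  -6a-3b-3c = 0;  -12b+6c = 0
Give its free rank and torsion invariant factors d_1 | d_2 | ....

Answer: M ≅ ℤ/3 ⊕ ℤ/3 ⊕ ℤ/6

Derivation:
rank_ℚ(R)=3; free=3−3=0
SNF(R) diag = [3, 3, 6] → torsion [3, 3, 6]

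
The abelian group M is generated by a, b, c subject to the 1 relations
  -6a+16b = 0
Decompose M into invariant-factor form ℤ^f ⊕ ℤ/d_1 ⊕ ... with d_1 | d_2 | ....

Answer: M ≅ ℤ^2 ⊕ ℤ/2

Derivation:
rank_ℚ(R)=1; free=3−1=2
SNF(R) diag = [2] → torsion [2]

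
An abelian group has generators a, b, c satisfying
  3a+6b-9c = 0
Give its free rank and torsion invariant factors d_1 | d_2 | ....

rank_ℚ(R)=1; free=3−1=2
SNF(R) diag = [3] → torsion [3]

Answer: M ≅ ℤ^2 ⊕ ℤ/3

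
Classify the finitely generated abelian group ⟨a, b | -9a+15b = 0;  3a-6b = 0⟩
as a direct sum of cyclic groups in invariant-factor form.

rank_ℚ(R)=2; free=2−2=0
SNF(R) diag = [3, 3] → torsion [3, 3]

Answer: M ≅ ℤ/3 ⊕ ℤ/3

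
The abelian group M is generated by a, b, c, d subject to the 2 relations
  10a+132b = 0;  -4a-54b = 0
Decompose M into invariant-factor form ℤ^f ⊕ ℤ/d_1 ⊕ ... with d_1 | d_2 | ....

Answer: M ≅ ℤ^2 ⊕ ℤ/2 ⊕ ℤ/6

Derivation:
rank_ℚ(R)=2; free=4−2=2
SNF(R) diag = [2, 6] → torsion [2, 6]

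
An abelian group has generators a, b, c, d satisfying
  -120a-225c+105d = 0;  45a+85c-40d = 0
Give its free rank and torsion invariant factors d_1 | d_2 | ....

rank_ℚ(R)=2; free=4−2=2
SNF(R) diag = [5, 15] → torsion [5, 15]

Answer: M ≅ ℤ^2 ⊕ ℤ/5 ⊕ ℤ/15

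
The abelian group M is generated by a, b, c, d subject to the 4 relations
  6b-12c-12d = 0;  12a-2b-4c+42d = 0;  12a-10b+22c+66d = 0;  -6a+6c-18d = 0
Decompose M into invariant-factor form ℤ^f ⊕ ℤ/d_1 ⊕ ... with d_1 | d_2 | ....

rank_ℚ(R)=4; free=4−4=0
SNF(R) diag = [2, 6, 6, 6] → torsion [2, 6, 6, 6]

Answer: M ≅ ℤ/2 ⊕ ℤ/6 ⊕ ℤ/6 ⊕ ℤ/6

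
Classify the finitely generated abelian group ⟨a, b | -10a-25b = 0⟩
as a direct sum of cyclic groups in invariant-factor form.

rank_ℚ(R)=1; free=2−1=1
SNF(R) diag = [5] → torsion [5]

Answer: M ≅ ℤ^1 ⊕ ℤ/5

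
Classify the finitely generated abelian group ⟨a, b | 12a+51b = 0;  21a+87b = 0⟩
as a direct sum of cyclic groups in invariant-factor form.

rank_ℚ(R)=2; free=2−2=0
SNF(R) diag = [3, 9] → torsion [3, 9]

Answer: M ≅ ℤ/3 ⊕ ℤ/9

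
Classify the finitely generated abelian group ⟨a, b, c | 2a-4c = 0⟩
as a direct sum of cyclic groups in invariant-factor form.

rank_ℚ(R)=1; free=3−1=2
SNF(R) diag = [2] → torsion [2]

Answer: M ≅ ℤ^2 ⊕ ℤ/2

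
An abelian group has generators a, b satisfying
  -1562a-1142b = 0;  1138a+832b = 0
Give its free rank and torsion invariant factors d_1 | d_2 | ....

rank_ℚ(R)=2; free=2−2=0
SNF(R) diag = [2, 6] → torsion [2, 6]

Answer: M ≅ ℤ/2 ⊕ ℤ/6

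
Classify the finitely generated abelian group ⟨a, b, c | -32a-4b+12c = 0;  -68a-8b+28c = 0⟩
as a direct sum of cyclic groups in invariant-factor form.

rank_ℚ(R)=2; free=3−2=1
SNF(R) diag = [4, 4] → torsion [4, 4]

Answer: M ≅ ℤ^1 ⊕ ℤ/4 ⊕ ℤ/4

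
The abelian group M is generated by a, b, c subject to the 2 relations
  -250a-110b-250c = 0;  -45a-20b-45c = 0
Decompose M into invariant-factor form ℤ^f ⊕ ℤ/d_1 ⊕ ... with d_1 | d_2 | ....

Answer: M ≅ ℤ^1 ⊕ ℤ/5 ⊕ ℤ/10

Derivation:
rank_ℚ(R)=2; free=3−2=1
SNF(R) diag = [5, 10] → torsion [5, 10]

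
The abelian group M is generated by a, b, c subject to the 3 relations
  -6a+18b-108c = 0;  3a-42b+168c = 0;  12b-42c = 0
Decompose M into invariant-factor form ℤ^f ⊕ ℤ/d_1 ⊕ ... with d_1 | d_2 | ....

Answer: M ≅ ℤ/3 ⊕ ℤ/6 ⊕ ℤ/6

Derivation:
rank_ℚ(R)=3; free=3−3=0
SNF(R) diag = [3, 6, 6] → torsion [3, 6, 6]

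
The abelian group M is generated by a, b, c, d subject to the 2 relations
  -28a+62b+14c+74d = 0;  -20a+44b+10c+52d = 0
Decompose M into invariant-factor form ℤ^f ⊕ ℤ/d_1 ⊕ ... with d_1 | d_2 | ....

Answer: M ≅ ℤ^2 ⊕ ℤ/2 ⊕ ℤ/2

Derivation:
rank_ℚ(R)=2; free=4−2=2
SNF(R) diag = [2, 2] → torsion [2, 2]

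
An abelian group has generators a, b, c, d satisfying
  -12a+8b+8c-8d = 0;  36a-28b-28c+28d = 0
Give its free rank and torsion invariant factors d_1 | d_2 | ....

Answer: M ≅ ℤ^2 ⊕ ℤ/4 ⊕ ℤ/12

Derivation:
rank_ℚ(R)=2; free=4−2=2
SNF(R) diag = [4, 12] → torsion [4, 12]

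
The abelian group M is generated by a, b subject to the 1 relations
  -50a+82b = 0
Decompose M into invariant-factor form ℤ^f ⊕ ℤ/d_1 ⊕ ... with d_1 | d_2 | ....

rank_ℚ(R)=1; free=2−1=1
SNF(R) diag = [2] → torsion [2]

Answer: M ≅ ℤ^1 ⊕ ℤ/2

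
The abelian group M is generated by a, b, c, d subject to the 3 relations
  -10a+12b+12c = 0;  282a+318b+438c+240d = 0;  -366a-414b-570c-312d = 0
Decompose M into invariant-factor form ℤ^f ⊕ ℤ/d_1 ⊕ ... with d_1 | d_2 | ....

rank_ℚ(R)=3; free=4−3=1
SNF(R) diag = [2, 6, 12] → torsion [2, 6, 12]

Answer: M ≅ ℤ^1 ⊕ ℤ/2 ⊕ ℤ/6 ⊕ ℤ/12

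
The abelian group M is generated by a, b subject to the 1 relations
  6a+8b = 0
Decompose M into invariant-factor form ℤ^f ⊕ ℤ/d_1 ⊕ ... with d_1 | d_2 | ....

rank_ℚ(R)=1; free=2−1=1
SNF(R) diag = [2] → torsion [2]

Answer: M ≅ ℤ^1 ⊕ ℤ/2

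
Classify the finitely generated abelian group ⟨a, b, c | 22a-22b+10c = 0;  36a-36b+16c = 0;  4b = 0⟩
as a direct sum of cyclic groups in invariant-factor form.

rank_ℚ(R)=3; free=3−3=0
SNF(R) diag = [2, 4, 4] → torsion [2, 4, 4]

Answer: M ≅ ℤ/2 ⊕ ℤ/4 ⊕ ℤ/4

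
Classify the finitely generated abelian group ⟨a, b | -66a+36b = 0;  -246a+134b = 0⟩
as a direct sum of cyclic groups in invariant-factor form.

rank_ℚ(R)=2; free=2−2=0
SNF(R) diag = [2, 6] → torsion [2, 6]

Answer: M ≅ ℤ/2 ⊕ ℤ/6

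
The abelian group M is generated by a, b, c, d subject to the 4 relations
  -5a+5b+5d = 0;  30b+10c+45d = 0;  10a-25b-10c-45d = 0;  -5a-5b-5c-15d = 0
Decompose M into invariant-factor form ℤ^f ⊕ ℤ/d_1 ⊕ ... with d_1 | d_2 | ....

rank_ℚ(R)=4; free=4−4=0
SNF(R) diag = [5, 5, 5, 5] → torsion [5, 5, 5, 5]

Answer: M ≅ ℤ/5 ⊕ ℤ/5 ⊕ ℤ/5 ⊕ ℤ/5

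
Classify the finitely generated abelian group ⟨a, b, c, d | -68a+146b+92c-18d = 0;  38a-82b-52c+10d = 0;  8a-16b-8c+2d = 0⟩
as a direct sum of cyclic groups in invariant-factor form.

Answer: M ≅ ℤ^1 ⊕ ℤ/2 ⊕ ℤ/2 ⊕ ℤ/2

Derivation:
rank_ℚ(R)=3; free=4−3=1
SNF(R) diag = [2, 2, 2] → torsion [2, 2, 2]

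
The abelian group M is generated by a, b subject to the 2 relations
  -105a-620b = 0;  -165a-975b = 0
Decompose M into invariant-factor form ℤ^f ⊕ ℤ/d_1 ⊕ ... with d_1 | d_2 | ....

rank_ℚ(R)=2; free=2−2=0
SNF(R) diag = [5, 15] → torsion [5, 15]

Answer: M ≅ ℤ/5 ⊕ ℤ/15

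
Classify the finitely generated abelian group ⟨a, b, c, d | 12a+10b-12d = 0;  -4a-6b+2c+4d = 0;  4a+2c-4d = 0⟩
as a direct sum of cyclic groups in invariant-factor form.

rank_ℚ(R)=3; free=4−3=1
SNF(R) diag = [2, 2, 4] → torsion [2, 2, 4]

Answer: M ≅ ℤ^1 ⊕ ℤ/2 ⊕ ℤ/2 ⊕ ℤ/4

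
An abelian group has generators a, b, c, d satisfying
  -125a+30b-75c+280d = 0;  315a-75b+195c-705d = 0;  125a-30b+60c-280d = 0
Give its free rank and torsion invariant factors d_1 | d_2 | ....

rank_ℚ(R)=3; free=4−3=1
SNF(R) diag = [5, 15, 15] → torsion [5, 15, 15]

Answer: M ≅ ℤ^1 ⊕ ℤ/5 ⊕ ℤ/15 ⊕ ℤ/15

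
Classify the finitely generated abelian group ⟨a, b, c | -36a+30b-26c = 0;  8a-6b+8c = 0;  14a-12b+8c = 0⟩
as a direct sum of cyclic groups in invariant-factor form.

Answer: M ≅ ℤ/2 ⊕ ℤ/2 ⊕ ℤ/6

Derivation:
rank_ℚ(R)=3; free=3−3=0
SNF(R) diag = [2, 2, 6] → torsion [2, 2, 6]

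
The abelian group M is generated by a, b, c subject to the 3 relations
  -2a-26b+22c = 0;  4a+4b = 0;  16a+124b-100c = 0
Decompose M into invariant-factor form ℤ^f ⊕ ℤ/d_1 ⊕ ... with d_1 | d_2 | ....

Answer: M ≅ ℤ/2 ⊕ ℤ/4 ⊕ ℤ/12

Derivation:
rank_ℚ(R)=3; free=3−3=0
SNF(R) diag = [2, 4, 12] → torsion [2, 4, 12]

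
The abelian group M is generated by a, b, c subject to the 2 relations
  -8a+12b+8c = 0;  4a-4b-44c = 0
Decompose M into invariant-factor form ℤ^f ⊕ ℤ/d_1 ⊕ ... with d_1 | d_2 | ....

Answer: M ≅ ℤ^1 ⊕ ℤ/4 ⊕ ℤ/4

Derivation:
rank_ℚ(R)=2; free=3−2=1
SNF(R) diag = [4, 4] → torsion [4, 4]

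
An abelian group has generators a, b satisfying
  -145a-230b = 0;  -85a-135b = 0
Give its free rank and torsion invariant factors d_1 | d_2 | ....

rank_ℚ(R)=2; free=2−2=0
SNF(R) diag = [5, 5] → torsion [5, 5]

Answer: M ≅ ℤ/5 ⊕ ℤ/5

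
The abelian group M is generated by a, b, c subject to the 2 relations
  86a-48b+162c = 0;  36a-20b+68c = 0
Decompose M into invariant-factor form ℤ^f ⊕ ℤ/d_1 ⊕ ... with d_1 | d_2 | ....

rank_ℚ(R)=2; free=3−2=1
SNF(R) diag = [2, 4] → torsion [2, 4]

Answer: M ≅ ℤ^1 ⊕ ℤ/2 ⊕ ℤ/4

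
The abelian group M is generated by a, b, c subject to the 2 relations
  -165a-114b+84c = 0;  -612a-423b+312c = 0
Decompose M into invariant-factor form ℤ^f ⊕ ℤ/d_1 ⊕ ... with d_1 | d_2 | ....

Answer: M ≅ ℤ^1 ⊕ ℤ/3 ⊕ ℤ/3

Derivation:
rank_ℚ(R)=2; free=3−2=1
SNF(R) diag = [3, 3] → torsion [3, 3]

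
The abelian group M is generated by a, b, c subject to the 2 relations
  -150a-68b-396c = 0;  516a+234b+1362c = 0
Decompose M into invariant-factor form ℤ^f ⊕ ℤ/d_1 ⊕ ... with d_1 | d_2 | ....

Answer: M ≅ ℤ^1 ⊕ ℤ/2 ⊕ ℤ/6

Derivation:
rank_ℚ(R)=2; free=3−2=1
SNF(R) diag = [2, 6] → torsion [2, 6]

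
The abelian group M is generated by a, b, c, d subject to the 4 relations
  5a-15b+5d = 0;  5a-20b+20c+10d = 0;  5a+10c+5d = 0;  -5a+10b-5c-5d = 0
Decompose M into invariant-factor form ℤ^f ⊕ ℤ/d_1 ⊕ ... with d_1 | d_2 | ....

rank_ℚ(R)=4; free=4−4=0
SNF(R) diag = [5, 5, 5, 5] → torsion [5, 5, 5, 5]

Answer: M ≅ ℤ/5 ⊕ ℤ/5 ⊕ ℤ/5 ⊕ ℤ/5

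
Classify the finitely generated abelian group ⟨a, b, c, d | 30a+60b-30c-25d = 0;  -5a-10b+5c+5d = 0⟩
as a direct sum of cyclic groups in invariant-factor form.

rank_ℚ(R)=2; free=4−2=2
SNF(R) diag = [5, 5] → torsion [5, 5]

Answer: M ≅ ℤ^2 ⊕ ℤ/5 ⊕ ℤ/5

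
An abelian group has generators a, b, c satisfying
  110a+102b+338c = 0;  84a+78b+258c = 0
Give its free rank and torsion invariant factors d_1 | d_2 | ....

rank_ℚ(R)=2; free=3−2=1
SNF(R) diag = [2, 6] → torsion [2, 6]

Answer: M ≅ ℤ^1 ⊕ ℤ/2 ⊕ ℤ/6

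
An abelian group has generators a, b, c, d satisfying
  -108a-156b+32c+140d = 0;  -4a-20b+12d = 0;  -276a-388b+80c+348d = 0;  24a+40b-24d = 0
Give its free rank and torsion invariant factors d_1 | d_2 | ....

rank_ℚ(R)=4; free=4−4=0
SNF(R) diag = [4, 8, 16, 16] → torsion [4, 8, 16, 16]

Answer: M ≅ ℤ/4 ⊕ ℤ/8 ⊕ ℤ/16 ⊕ ℤ/16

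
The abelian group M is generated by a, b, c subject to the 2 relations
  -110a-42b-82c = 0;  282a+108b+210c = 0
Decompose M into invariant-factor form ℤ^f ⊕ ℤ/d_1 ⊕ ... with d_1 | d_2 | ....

Answer: M ≅ ℤ^1 ⊕ ℤ/2 ⊕ ℤ/6

Derivation:
rank_ℚ(R)=2; free=3−2=1
SNF(R) diag = [2, 6] → torsion [2, 6]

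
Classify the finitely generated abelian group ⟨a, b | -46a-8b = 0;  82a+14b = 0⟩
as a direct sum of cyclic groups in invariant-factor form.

rank_ℚ(R)=2; free=2−2=0
SNF(R) diag = [2, 6] → torsion [2, 6]

Answer: M ≅ ℤ/2 ⊕ ℤ/6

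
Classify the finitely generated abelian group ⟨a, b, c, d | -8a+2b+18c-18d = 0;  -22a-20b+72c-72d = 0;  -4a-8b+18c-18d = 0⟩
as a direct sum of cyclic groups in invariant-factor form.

Answer: M ≅ ℤ^1 ⊕ ℤ/2 ⊕ ℤ/6 ⊕ ℤ/18

Derivation:
rank_ℚ(R)=3; free=4−3=1
SNF(R) diag = [2, 6, 18] → torsion [2, 6, 18]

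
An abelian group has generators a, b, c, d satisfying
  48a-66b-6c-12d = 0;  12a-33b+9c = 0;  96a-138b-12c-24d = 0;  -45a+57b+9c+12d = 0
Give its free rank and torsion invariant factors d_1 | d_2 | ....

rank_ℚ(R)=4; free=4−4=0
SNF(R) diag = [3, 3, 6, 12] → torsion [3, 3, 6, 12]

Answer: M ≅ ℤ/3 ⊕ ℤ/3 ⊕ ℤ/6 ⊕ ℤ/12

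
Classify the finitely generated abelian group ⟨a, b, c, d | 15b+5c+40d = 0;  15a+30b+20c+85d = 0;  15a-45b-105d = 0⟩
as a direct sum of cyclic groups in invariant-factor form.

rank_ℚ(R)=3; free=4−3=1
SNF(R) diag = [5, 15, 15] → torsion [5, 15, 15]

Answer: M ≅ ℤ^1 ⊕ ℤ/5 ⊕ ℤ/15 ⊕ ℤ/15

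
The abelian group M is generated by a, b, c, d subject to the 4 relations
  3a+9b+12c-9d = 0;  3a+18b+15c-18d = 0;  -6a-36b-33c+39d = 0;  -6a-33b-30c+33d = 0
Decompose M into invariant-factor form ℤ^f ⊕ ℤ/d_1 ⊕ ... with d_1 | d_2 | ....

rank_ℚ(R)=4; free=4−4=0
SNF(R) diag = [3, 3, 3, 3] → torsion [3, 3, 3, 3]

Answer: M ≅ ℤ/3 ⊕ ℤ/3 ⊕ ℤ/3 ⊕ ℤ/3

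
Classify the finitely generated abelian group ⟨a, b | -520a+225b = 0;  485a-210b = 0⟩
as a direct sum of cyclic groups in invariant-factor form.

rank_ℚ(R)=2; free=2−2=0
SNF(R) diag = [5, 15] → torsion [5, 15]

Answer: M ≅ ℤ/5 ⊕ ℤ/15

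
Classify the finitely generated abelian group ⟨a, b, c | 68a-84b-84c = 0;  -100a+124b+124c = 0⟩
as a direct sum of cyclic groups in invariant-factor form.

Answer: M ≅ ℤ^1 ⊕ ℤ/4 ⊕ ℤ/8

Derivation:
rank_ℚ(R)=2; free=3−2=1
SNF(R) diag = [4, 8] → torsion [4, 8]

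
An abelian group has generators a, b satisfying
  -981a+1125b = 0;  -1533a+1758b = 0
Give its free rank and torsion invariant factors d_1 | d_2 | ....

rank_ℚ(R)=2; free=2−2=0
SNF(R) diag = [3, 9] → torsion [3, 9]

Answer: M ≅ ℤ/3 ⊕ ℤ/9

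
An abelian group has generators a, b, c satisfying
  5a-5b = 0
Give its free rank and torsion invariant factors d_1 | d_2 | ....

rank_ℚ(R)=1; free=3−1=2
SNF(R) diag = [5] → torsion [5]

Answer: M ≅ ℤ^2 ⊕ ℤ/5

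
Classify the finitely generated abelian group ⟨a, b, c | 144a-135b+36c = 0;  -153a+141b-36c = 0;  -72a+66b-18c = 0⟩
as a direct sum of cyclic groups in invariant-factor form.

Answer: M ≅ ℤ/3 ⊕ ℤ/9 ⊕ ℤ/18

Derivation:
rank_ℚ(R)=3; free=3−3=0
SNF(R) diag = [3, 9, 18] → torsion [3, 9, 18]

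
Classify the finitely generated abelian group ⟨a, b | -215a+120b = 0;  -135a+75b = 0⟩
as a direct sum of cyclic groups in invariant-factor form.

Answer: M ≅ ℤ/5 ⊕ ℤ/15

Derivation:
rank_ℚ(R)=2; free=2−2=0
SNF(R) diag = [5, 15] → torsion [5, 15]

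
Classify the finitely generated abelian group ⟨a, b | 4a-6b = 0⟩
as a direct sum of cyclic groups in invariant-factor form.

rank_ℚ(R)=1; free=2−1=1
SNF(R) diag = [2] → torsion [2]

Answer: M ≅ ℤ^1 ⊕ ℤ/2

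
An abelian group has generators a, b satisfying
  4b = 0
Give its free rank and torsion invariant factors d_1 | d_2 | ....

rank_ℚ(R)=1; free=2−1=1
SNF(R) diag = [4] → torsion [4]

Answer: M ≅ ℤ^1 ⊕ ℤ/4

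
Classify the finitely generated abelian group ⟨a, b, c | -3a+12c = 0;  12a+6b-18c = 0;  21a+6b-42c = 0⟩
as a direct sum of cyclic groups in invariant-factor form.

Answer: M ≅ ℤ/3 ⊕ ℤ/6 ⊕ ℤ/12

Derivation:
rank_ℚ(R)=3; free=3−3=0
SNF(R) diag = [3, 6, 12] → torsion [3, 6, 12]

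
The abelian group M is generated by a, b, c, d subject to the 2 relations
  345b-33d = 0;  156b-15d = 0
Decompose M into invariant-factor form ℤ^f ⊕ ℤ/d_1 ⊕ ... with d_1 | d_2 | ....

rank_ℚ(R)=2; free=4−2=2
SNF(R) diag = [3, 9] → torsion [3, 9]

Answer: M ≅ ℤ^2 ⊕ ℤ/3 ⊕ ℤ/9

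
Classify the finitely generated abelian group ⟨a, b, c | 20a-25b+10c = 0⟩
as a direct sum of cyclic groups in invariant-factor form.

Answer: M ≅ ℤ^2 ⊕ ℤ/5

Derivation:
rank_ℚ(R)=1; free=3−1=2
SNF(R) diag = [5] → torsion [5]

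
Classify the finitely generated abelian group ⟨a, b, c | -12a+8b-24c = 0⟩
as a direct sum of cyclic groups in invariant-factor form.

rank_ℚ(R)=1; free=3−1=2
SNF(R) diag = [4] → torsion [4]

Answer: M ≅ ℤ^2 ⊕ ℤ/4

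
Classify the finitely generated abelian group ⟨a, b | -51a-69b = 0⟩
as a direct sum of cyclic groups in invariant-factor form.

Answer: M ≅ ℤ^1 ⊕ ℤ/3

Derivation:
rank_ℚ(R)=1; free=2−1=1
SNF(R) diag = [3] → torsion [3]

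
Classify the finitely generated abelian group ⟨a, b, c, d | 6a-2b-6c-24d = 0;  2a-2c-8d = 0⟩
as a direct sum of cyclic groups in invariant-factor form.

Answer: M ≅ ℤ^2 ⊕ ℤ/2 ⊕ ℤ/2

Derivation:
rank_ℚ(R)=2; free=4−2=2
SNF(R) diag = [2, 2] → torsion [2, 2]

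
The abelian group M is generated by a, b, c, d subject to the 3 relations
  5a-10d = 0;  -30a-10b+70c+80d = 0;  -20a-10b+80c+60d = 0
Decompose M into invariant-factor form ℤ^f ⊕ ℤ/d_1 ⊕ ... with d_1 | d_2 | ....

Answer: M ≅ ℤ^1 ⊕ ℤ/5 ⊕ ℤ/10 ⊕ ℤ/10

Derivation:
rank_ℚ(R)=3; free=4−3=1
SNF(R) diag = [5, 10, 10] → torsion [5, 10, 10]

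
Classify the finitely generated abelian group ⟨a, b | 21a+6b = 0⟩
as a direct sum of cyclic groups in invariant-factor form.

rank_ℚ(R)=1; free=2−1=1
SNF(R) diag = [3] → torsion [3]

Answer: M ≅ ℤ^1 ⊕ ℤ/3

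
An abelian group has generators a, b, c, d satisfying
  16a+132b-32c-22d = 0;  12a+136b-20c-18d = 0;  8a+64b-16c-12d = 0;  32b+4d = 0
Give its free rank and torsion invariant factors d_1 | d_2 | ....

rank_ℚ(R)=4; free=4−4=0
SNF(R) diag = [2, 4, 8, 24] → torsion [2, 4, 8, 24]

Answer: M ≅ ℤ/2 ⊕ ℤ/4 ⊕ ℤ/8 ⊕ ℤ/24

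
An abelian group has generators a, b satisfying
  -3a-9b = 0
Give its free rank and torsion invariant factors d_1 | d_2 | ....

rank_ℚ(R)=1; free=2−1=1
SNF(R) diag = [3] → torsion [3]

Answer: M ≅ ℤ^1 ⊕ ℤ/3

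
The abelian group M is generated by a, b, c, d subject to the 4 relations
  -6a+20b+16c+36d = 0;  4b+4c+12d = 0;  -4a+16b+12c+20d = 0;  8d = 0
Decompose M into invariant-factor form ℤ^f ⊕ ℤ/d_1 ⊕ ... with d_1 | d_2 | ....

rank_ℚ(R)=4; free=4−4=0
SNF(R) diag = [2, 4, 4, 8] → torsion [2, 4, 4, 8]

Answer: M ≅ ℤ/2 ⊕ ℤ/4 ⊕ ℤ/4 ⊕ ℤ/8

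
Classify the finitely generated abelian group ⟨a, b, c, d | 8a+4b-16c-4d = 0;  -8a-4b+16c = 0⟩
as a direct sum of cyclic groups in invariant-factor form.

rank_ℚ(R)=2; free=4−2=2
SNF(R) diag = [4, 4] → torsion [4, 4]

Answer: M ≅ ℤ^2 ⊕ ℤ/4 ⊕ ℤ/4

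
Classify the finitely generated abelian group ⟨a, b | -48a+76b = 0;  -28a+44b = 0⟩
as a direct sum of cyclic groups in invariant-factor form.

Answer: M ≅ ℤ/4 ⊕ ℤ/4

Derivation:
rank_ℚ(R)=2; free=2−2=0
SNF(R) diag = [4, 4] → torsion [4, 4]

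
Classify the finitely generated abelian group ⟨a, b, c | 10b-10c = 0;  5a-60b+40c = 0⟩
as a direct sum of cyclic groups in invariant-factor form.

rank_ℚ(R)=2; free=3−2=1
SNF(R) diag = [5, 10] → torsion [5, 10]

Answer: M ≅ ℤ^1 ⊕ ℤ/5 ⊕ ℤ/10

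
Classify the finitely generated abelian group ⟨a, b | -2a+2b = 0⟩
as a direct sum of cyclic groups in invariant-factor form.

Answer: M ≅ ℤ^1 ⊕ ℤ/2

Derivation:
rank_ℚ(R)=1; free=2−1=1
SNF(R) diag = [2] → torsion [2]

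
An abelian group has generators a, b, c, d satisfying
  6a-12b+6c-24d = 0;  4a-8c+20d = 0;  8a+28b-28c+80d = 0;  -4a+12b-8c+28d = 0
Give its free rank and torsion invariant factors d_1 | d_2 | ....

Answer: M ≅ ℤ/2 ⊕ ℤ/4 ⊕ ℤ/4 ⊕ ℤ/12

Derivation:
rank_ℚ(R)=4; free=4−4=0
SNF(R) diag = [2, 4, 4, 12] → torsion [2, 4, 4, 12]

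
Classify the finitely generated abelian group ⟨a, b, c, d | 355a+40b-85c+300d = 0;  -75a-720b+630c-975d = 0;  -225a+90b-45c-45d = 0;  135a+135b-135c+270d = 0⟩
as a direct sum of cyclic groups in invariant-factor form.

rank_ℚ(R)=4; free=4−4=0
SNF(R) diag = [5, 15, 45, 135] → torsion [5, 15, 45, 135]

Answer: M ≅ ℤ/5 ⊕ ℤ/15 ⊕ ℤ/45 ⊕ ℤ/135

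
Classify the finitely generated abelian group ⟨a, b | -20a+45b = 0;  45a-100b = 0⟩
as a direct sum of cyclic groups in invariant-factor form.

Answer: M ≅ ℤ/5 ⊕ ℤ/5

Derivation:
rank_ℚ(R)=2; free=2−2=0
SNF(R) diag = [5, 5] → torsion [5, 5]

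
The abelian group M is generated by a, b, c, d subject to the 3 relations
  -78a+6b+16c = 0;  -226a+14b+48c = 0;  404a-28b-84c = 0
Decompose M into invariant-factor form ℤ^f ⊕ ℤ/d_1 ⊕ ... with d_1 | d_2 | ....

Answer: M ≅ ℤ^1 ⊕ ℤ/2 ⊕ ℤ/4 ⊕ ℤ/12

Derivation:
rank_ℚ(R)=3; free=4−3=1
SNF(R) diag = [2, 4, 12] → torsion [2, 4, 12]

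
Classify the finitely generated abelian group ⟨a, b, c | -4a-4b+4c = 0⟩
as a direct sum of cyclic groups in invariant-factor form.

rank_ℚ(R)=1; free=3−1=2
SNF(R) diag = [4] → torsion [4]

Answer: M ≅ ℤ^2 ⊕ ℤ/4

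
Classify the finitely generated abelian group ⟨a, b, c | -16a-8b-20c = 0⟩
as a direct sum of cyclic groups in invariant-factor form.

rank_ℚ(R)=1; free=3−1=2
SNF(R) diag = [4] → torsion [4]

Answer: M ≅ ℤ^2 ⊕ ℤ/4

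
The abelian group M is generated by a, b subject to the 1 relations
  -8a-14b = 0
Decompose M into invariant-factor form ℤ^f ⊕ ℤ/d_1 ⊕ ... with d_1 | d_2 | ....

rank_ℚ(R)=1; free=2−1=1
SNF(R) diag = [2] → torsion [2]

Answer: M ≅ ℤ^1 ⊕ ℤ/2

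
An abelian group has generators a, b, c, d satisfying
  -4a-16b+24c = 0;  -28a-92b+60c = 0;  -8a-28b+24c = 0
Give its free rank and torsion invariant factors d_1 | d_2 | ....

Answer: M ≅ ℤ^1 ⊕ ℤ/4 ⊕ ℤ/4 ⊕ ℤ/12

Derivation:
rank_ℚ(R)=3; free=4−3=1
SNF(R) diag = [4, 4, 12] → torsion [4, 4, 12]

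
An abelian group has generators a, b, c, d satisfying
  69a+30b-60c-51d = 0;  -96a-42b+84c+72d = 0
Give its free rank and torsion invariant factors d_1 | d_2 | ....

Answer: M ≅ ℤ^2 ⊕ ℤ/3 ⊕ ℤ/6

Derivation:
rank_ℚ(R)=2; free=4−2=2
SNF(R) diag = [3, 6] → torsion [3, 6]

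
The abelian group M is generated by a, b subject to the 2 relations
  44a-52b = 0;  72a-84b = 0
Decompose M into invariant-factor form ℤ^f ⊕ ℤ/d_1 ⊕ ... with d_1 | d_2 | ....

Answer: M ≅ ℤ/4 ⊕ ℤ/12

Derivation:
rank_ℚ(R)=2; free=2−2=0
SNF(R) diag = [4, 12] → torsion [4, 12]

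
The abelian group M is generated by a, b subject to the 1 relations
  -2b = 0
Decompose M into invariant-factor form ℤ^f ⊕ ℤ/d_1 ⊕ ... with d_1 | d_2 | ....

Answer: M ≅ ℤ^1 ⊕ ℤ/2

Derivation:
rank_ℚ(R)=1; free=2−1=1
SNF(R) diag = [2] → torsion [2]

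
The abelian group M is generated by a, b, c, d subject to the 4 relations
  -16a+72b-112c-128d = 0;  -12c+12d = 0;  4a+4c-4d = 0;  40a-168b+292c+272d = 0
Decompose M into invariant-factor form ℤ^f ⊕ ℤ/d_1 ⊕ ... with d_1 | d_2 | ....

rank_ℚ(R)=4; free=4−4=0
SNF(R) diag = [4, 12, 12, 24] → torsion [4, 12, 12, 24]

Answer: M ≅ ℤ/4 ⊕ ℤ/12 ⊕ ℤ/12 ⊕ ℤ/24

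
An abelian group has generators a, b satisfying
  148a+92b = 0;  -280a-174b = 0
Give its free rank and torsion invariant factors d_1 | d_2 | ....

Answer: M ≅ ℤ/2 ⊕ ℤ/4

Derivation:
rank_ℚ(R)=2; free=2−2=0
SNF(R) diag = [2, 4] → torsion [2, 4]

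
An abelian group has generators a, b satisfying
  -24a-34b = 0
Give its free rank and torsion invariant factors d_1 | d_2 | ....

Answer: M ≅ ℤ^1 ⊕ ℤ/2

Derivation:
rank_ℚ(R)=1; free=2−1=1
SNF(R) diag = [2] → torsion [2]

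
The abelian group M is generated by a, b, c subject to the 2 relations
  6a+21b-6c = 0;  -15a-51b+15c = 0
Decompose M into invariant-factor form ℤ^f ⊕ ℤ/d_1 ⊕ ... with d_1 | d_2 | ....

Answer: M ≅ ℤ^1 ⊕ ℤ/3 ⊕ ℤ/3

Derivation:
rank_ℚ(R)=2; free=3−2=1
SNF(R) diag = [3, 3] → torsion [3, 3]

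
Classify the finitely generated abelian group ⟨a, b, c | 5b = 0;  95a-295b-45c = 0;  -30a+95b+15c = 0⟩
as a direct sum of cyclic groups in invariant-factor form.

rank_ℚ(R)=3; free=3−3=0
SNF(R) diag = [5, 5, 15] → torsion [5, 5, 15]

Answer: M ≅ ℤ/5 ⊕ ℤ/5 ⊕ ℤ/15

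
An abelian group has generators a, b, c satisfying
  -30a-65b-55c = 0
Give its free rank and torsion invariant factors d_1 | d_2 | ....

rank_ℚ(R)=1; free=3−1=2
SNF(R) diag = [5] → torsion [5]

Answer: M ≅ ℤ^2 ⊕ ℤ/5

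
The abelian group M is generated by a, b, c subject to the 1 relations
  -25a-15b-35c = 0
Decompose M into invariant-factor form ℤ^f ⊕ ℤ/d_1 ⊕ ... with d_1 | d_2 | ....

rank_ℚ(R)=1; free=3−1=2
SNF(R) diag = [5] → torsion [5]

Answer: M ≅ ℤ^2 ⊕ ℤ/5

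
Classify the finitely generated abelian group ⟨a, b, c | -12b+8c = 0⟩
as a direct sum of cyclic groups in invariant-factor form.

Answer: M ≅ ℤ^2 ⊕ ℤ/4

Derivation:
rank_ℚ(R)=1; free=3−1=2
SNF(R) diag = [4] → torsion [4]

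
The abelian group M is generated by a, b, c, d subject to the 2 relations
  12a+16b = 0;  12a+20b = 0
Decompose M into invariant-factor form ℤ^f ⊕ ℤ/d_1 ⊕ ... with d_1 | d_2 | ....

Answer: M ≅ ℤ^2 ⊕ ℤ/4 ⊕ ℤ/12

Derivation:
rank_ℚ(R)=2; free=4−2=2
SNF(R) diag = [4, 12] → torsion [4, 12]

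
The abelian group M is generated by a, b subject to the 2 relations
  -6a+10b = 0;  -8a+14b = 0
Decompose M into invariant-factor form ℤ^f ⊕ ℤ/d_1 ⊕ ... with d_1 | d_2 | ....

Answer: M ≅ ℤ/2 ⊕ ℤ/2

Derivation:
rank_ℚ(R)=2; free=2−2=0
SNF(R) diag = [2, 2] → torsion [2, 2]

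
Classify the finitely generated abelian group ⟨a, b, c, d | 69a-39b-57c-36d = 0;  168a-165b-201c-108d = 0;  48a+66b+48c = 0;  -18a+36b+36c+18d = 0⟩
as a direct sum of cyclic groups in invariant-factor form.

rank_ℚ(R)=4; free=4−4=0
SNF(R) diag = [3, 9, 18, 18] → torsion [3, 9, 18, 18]

Answer: M ≅ ℤ/3 ⊕ ℤ/9 ⊕ ℤ/18 ⊕ ℤ/18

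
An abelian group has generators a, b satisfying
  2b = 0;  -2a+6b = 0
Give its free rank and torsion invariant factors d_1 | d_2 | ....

Answer: M ≅ ℤ/2 ⊕ ℤ/2

Derivation:
rank_ℚ(R)=2; free=2−2=0
SNF(R) diag = [2, 2] → torsion [2, 2]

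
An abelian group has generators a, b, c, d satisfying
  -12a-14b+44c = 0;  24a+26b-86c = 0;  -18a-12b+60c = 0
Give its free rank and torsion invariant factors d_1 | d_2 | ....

Answer: M ≅ ℤ^1 ⊕ ℤ/2 ⊕ ℤ/6 ⊕ ℤ/6

Derivation:
rank_ℚ(R)=3; free=4−3=1
SNF(R) diag = [2, 6, 6] → torsion [2, 6, 6]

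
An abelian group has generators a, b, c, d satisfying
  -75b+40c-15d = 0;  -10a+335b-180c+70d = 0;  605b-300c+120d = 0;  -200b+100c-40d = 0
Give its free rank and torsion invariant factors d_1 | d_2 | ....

Answer: M ≅ ℤ/5 ⊕ ℤ/5 ⊕ ℤ/10 ⊕ ℤ/20

Derivation:
rank_ℚ(R)=4; free=4−4=0
SNF(R) diag = [5, 5, 10, 20] → torsion [5, 5, 10, 20]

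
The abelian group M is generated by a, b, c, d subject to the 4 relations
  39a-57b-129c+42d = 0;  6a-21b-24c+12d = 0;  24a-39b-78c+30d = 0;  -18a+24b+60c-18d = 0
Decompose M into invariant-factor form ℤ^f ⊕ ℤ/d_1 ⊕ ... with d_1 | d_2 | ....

rank_ℚ(R)=4; free=4−4=0
SNF(R) diag = [3, 3, 6, 18] → torsion [3, 3, 6, 18]

Answer: M ≅ ℤ/3 ⊕ ℤ/3 ⊕ ℤ/6 ⊕ ℤ/18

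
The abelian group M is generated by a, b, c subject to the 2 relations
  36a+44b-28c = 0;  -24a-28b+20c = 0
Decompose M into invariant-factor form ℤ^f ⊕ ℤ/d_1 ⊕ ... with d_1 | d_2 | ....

Answer: M ≅ ℤ^1 ⊕ ℤ/4 ⊕ ℤ/12

Derivation:
rank_ℚ(R)=2; free=3−2=1
SNF(R) diag = [4, 12] → torsion [4, 12]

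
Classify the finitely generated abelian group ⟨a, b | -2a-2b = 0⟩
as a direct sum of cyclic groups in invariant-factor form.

Answer: M ≅ ℤ^1 ⊕ ℤ/2

Derivation:
rank_ℚ(R)=1; free=2−1=1
SNF(R) diag = [2] → torsion [2]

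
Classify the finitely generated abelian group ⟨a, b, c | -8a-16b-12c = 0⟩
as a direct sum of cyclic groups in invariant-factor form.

rank_ℚ(R)=1; free=3−1=2
SNF(R) diag = [4] → torsion [4]

Answer: M ≅ ℤ^2 ⊕ ℤ/4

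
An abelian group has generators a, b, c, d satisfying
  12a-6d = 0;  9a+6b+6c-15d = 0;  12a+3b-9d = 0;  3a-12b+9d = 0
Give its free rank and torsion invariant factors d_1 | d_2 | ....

rank_ℚ(R)=4; free=4−4=0
SNF(R) diag = [3, 3, 6, 6] → torsion [3, 3, 6, 6]

Answer: M ≅ ℤ/3 ⊕ ℤ/3 ⊕ ℤ/6 ⊕ ℤ/6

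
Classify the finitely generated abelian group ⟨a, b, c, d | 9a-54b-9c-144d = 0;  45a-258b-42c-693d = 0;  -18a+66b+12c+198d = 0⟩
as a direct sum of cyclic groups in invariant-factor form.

Answer: M ≅ ℤ^1 ⊕ ℤ/3 ⊕ ℤ/9 ⊕ ℤ/18

Derivation:
rank_ℚ(R)=3; free=4−3=1
SNF(R) diag = [3, 9, 18] → torsion [3, 9, 18]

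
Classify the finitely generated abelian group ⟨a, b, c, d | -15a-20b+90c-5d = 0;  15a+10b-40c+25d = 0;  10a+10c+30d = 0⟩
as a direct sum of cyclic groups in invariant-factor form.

rank_ℚ(R)=3; free=4−3=1
SNF(R) diag = [5, 10, 10] → torsion [5, 10, 10]

Answer: M ≅ ℤ^1 ⊕ ℤ/5 ⊕ ℤ/10 ⊕ ℤ/10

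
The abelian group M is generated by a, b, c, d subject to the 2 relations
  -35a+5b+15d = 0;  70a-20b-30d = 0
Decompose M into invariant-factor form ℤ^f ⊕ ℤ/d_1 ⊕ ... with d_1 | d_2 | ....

Answer: M ≅ ℤ^2 ⊕ ℤ/5 ⊕ ℤ/10

Derivation:
rank_ℚ(R)=2; free=4−2=2
SNF(R) diag = [5, 10] → torsion [5, 10]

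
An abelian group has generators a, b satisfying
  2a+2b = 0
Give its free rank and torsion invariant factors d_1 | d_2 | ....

Answer: M ≅ ℤ^1 ⊕ ℤ/2

Derivation:
rank_ℚ(R)=1; free=2−1=1
SNF(R) diag = [2] → torsion [2]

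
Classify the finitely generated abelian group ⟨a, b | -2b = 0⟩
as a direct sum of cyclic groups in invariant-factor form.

Answer: M ≅ ℤ^1 ⊕ ℤ/2

Derivation:
rank_ℚ(R)=1; free=2−1=1
SNF(R) diag = [2] → torsion [2]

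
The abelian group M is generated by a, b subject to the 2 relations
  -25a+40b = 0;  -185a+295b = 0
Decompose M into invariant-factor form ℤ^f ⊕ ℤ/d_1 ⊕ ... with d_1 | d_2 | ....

rank_ℚ(R)=2; free=2−2=0
SNF(R) diag = [5, 5] → torsion [5, 5]

Answer: M ≅ ℤ/5 ⊕ ℤ/5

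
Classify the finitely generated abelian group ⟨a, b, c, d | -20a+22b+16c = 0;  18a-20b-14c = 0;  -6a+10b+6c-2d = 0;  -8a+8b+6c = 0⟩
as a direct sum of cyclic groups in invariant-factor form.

Answer: M ≅ ℤ/2 ⊕ ℤ/2 ⊕ ℤ/2 ⊕ ℤ/2

Derivation:
rank_ℚ(R)=4; free=4−4=0
SNF(R) diag = [2, 2, 2, 2] → torsion [2, 2, 2, 2]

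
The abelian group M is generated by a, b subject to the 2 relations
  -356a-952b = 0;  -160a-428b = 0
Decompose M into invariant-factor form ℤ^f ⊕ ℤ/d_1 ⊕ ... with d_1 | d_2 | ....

rank_ℚ(R)=2; free=2−2=0
SNF(R) diag = [4, 12] → torsion [4, 12]

Answer: M ≅ ℤ/4 ⊕ ℤ/12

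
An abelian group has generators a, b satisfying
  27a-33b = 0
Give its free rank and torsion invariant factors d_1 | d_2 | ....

rank_ℚ(R)=1; free=2−1=1
SNF(R) diag = [3] → torsion [3]

Answer: M ≅ ℤ^1 ⊕ ℤ/3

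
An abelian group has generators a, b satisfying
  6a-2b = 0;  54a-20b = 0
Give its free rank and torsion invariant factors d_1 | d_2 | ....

Answer: M ≅ ℤ/2 ⊕ ℤ/6

Derivation:
rank_ℚ(R)=2; free=2−2=0
SNF(R) diag = [2, 6] → torsion [2, 6]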